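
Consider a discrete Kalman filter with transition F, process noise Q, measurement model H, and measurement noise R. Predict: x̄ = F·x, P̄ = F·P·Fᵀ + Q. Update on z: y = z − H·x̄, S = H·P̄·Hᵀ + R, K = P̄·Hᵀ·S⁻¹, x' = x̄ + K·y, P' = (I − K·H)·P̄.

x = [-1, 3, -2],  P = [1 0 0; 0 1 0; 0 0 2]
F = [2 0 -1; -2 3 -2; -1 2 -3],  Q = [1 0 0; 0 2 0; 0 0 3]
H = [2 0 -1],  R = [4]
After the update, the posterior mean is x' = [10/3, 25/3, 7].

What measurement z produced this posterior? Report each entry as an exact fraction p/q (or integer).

x̄ = F·x = [0, 15, 13]
P̄ = F·P·Fᵀ + Q = [7 0 4; 0 23 20; 4 20 26]
S = H·P̄·Hᵀ + R = [42]
K = P̄·Hᵀ·S⁻¹ = [5/21; -10/21; -3/7]
x' − x̄ = [10/3, -20/3, -6] = K·y
y = (KᵀK)⁻¹·Kᵀ·(x' − x̄) = [14]
z = y + H·x̄ = [14] + [-13] = [1]

z = [1]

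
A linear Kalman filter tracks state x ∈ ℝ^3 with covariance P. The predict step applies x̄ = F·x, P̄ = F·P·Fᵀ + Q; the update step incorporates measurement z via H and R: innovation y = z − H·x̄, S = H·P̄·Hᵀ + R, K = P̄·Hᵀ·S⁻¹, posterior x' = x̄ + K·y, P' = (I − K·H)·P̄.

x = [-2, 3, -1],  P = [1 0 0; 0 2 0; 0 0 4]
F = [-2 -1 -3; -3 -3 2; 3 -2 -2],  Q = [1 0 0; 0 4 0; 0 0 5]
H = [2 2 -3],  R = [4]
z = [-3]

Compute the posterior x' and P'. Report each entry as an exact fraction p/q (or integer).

x̄ = F·x = [4, -5, -10]
P̄ = F·P·Fᵀ + Q = [43 -12 22; -12 47 -13; 22 -13 38]
y = z − H·x̄ = [-31]
S = H·P̄·Hᵀ + R = [502]
K = P̄·Hᵀ·S⁻¹ = [-2/251; 109/502; -48/251]
x' = x̄ + K·y = [1066/251, -5889/502, -1022/251]
P' = (I − K·H)·P̄ = [10785/251 -2794/251 5330/251; -2794/251 11713/502 1969/251; 5330/251 1969/251 4930/251]

x' = [1066/251, -5889/502, -1022/251]
P' = [10785/251 -2794/251 5330/251; -2794/251 11713/502 1969/251; 5330/251 1969/251 4930/251]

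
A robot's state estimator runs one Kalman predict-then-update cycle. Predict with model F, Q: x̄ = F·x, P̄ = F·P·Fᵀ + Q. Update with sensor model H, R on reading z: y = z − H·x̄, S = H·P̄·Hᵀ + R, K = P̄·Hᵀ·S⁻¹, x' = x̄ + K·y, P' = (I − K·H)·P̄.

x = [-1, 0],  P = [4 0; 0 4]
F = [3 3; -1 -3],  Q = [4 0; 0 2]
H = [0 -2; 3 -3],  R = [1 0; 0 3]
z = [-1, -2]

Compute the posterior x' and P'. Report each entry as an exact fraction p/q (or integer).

x̄ = F·x = [-3, 1]
P̄ = F·P·Fᵀ + Q = [76 -48; -48 42]
y = z − H·x̄ = [1, 10]
S = H·P̄·Hᵀ + R = [169 540; 540 1929]
K = P̄·Hᵀ·S⁻¹ = [-5232/11467 3676/11467; -5412/11467 -90/11467]
x' = x̄ + K·y = [-2873/11467, 5155/11467]
P' = (I − K·H)·P̄ = [6292/11467 2616/11467; 2616/11467 2706/11467]

x' = [-2873/11467, 5155/11467]
P' = [6292/11467 2616/11467; 2616/11467 2706/11467]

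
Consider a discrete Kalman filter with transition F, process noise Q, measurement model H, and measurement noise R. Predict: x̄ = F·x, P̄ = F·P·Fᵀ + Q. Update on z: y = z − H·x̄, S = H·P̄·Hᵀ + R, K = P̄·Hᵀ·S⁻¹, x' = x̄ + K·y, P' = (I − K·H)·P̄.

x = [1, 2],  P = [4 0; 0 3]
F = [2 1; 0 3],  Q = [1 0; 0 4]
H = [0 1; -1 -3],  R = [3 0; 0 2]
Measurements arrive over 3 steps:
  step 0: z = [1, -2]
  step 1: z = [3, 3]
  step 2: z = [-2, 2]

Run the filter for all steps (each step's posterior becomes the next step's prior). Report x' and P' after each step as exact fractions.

step 0: x' = [1059/1666, 871/1666], P' = [15751/1666 -4797/1666; -4797/1666 1803/1666]
step 1: x' = [-2569051/716767, 359436/716767], P' = [9615649/716767 -3036357/716767; -3036357/716767 1102719/716767]
step 2: x' = [-18660725/17421064, -7955225/17421064], P' = [5736180271/383263408 -1817261397/383263408; -1817261397/383263408 652683063/383263408]

step 0: x̄ = F·x = [4, 6]
step 0: P̄ = F·P·Fᵀ + Q = [20 9; 9 31]
step 0: y = z − H·x̄ = [-5, 20]
step 0: S = H·P̄·Hᵀ + R = [34 -102; -102 355]
step 0: K = P̄·Hᵀ·S⁻¹ = [-1599/1666 -20/49; 601/1666 -9/49]
step 0: x' = x̄ + K·y = [1059/1666, 871/1666]
step 0: P' = (I − K·H)·P̄ = [15751/1666 -4797/1666; -4797/1666 1803/1666]
step 1: x̄ = F·x = [61/34, 2613/1666]
step 1: P̄ = F·P·Fᵀ + Q = [965/34 -477/34; -477/34 22891/1666]
step 1: y = z − H·x̄ = [2385/1666, 7913/833]
step 1: S = H·P̄·Hᵀ + R = [27889/1666 -22650/833; -22650/833 58199/833]
step 1: K = P̄·Hᵀ·S⁻¹ = [-1012119/716767 -253289/716767; 367573/716767 -135900/716767]
step 1: x' = x̄ + K·y = [-2569051/716767, 359436/716767]
step 1: P' = (I − K·H)·P̄ = [9615649/716767 -3036357/716767; -3036357/716767 1102719/716767]
step 2: x̄ = F·x = [-4778666/716767, 1078308/716767]
step 2: P̄ = F·P·Fᵀ + Q = [28136654/716767 -14909985/716767; -14909985/716767 12791539/716767]
step 2: y = z − H·x̄ = [-2511842/716767, -110208/716767]
step 2: S = H·P̄·Hᵀ + R = [14941840/716767 -23464632/716767; -23464632/716767 55234129/716767]
step 2: K = P̄·Hᵀ·S⁻¹ = [-605753799/383263408 -17774755/47907926; 217561021/383263408 -8799237/47907926]
step 2: x' = x̄ + K·y = [-18660725/17421064, -7955225/17421064]
step 2: P' = (I − K·H)·P̄ = [5736180271/383263408 -1817261397/383263408; -1817261397/383263408 652683063/383263408]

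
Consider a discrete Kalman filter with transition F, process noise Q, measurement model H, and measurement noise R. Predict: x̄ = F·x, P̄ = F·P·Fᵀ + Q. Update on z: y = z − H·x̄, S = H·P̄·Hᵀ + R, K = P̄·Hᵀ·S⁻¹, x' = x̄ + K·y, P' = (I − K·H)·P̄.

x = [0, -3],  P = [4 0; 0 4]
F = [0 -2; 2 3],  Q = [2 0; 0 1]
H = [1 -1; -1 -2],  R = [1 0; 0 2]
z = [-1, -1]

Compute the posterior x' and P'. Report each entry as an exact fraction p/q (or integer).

x' = [-39/236, 38/59]
P' = [36/59 -3/236; -3/236 155/472]

x̄ = F·x = [6, -9]
P̄ = F·P·Fᵀ + Q = [18 -24; -24 53]
y = z − H·x̄ = [-16, -13]
S = H·P̄·Hᵀ + R = [120 112; 112 136]
K = P̄·Hᵀ·S⁻¹ = [147/236 -69/236; -161/472 -19/59]
x' = x̄ + K·y = [-39/236, 38/59]
P' = (I − K·H)·P̄ = [36/59 -3/236; -3/236 155/472]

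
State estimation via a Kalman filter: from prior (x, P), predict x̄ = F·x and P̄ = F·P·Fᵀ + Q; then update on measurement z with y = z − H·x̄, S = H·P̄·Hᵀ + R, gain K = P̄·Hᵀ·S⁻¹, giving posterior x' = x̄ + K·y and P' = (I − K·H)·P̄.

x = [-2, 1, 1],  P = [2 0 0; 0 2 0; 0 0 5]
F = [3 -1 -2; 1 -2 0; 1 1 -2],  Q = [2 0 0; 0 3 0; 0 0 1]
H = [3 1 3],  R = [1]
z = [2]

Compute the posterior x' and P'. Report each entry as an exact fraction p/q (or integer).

x̄ = F·x = [-9, -4, -3]
P̄ = F·P·Fᵀ + Q = [42 10 24; 10 13 -2; 24 -2 25]
y = z − H·x̄ = [42]
S = H·P̄·Hᵀ + R = [1097]
K = P̄·Hᵀ·S⁻¹ = [208/1097; 37/1097; 145/1097]
x' = x̄ + K·y = [-1137/1097, -2834/1097, 2799/1097]
P' = (I − K·H)·P̄ = [2810/1097 3274/1097 -3832/1097; 3274/1097 12892/1097 -7559/1097; -3832/1097 -7559/1097 6400/1097]

x' = [-1137/1097, -2834/1097, 2799/1097]
P' = [2810/1097 3274/1097 -3832/1097; 3274/1097 12892/1097 -7559/1097; -3832/1097 -7559/1097 6400/1097]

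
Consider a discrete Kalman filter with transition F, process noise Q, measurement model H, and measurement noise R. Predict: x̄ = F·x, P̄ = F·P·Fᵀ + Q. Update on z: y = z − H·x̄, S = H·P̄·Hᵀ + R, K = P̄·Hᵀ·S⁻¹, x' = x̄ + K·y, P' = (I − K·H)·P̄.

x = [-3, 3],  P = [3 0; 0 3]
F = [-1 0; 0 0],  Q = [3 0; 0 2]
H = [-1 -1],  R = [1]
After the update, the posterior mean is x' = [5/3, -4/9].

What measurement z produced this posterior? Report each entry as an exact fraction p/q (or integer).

z = [-1]

x̄ = F·x = [3, 0]
P̄ = F·P·Fᵀ + Q = [6 0; 0 2]
S = H·P̄·Hᵀ + R = [9]
K = P̄·Hᵀ·S⁻¹ = [-2/3; -2/9]
x' − x̄ = [-4/3, -4/9] = K·y
y = (KᵀK)⁻¹·Kᵀ·(x' − x̄) = [2]
z = y + H·x̄ = [2] + [-3] = [-1]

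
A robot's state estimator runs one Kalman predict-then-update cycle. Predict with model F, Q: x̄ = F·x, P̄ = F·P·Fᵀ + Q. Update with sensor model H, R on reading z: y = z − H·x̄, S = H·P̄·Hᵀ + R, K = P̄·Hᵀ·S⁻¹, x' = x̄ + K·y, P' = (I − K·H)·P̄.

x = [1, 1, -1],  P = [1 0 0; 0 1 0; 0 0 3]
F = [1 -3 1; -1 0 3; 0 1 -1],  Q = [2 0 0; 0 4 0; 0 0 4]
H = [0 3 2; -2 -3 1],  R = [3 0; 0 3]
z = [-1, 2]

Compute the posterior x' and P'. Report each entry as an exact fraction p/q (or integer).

x̄ = F·x = [-3, -4, 2]
P̄ = F·P·Fᵀ + Q = [15 8 -6; 8 32 -9; -6 -9 8]
y = z − H·x̄ = [7, -18]
S = H·P̄·Hᵀ + R = [215 -269; -269 533]
K = P̄·Hᵀ·S⁻¹ = [-1624/7039 -1612/7039; 9025/42234 -5033/42234; 1130/7039 1191/7039]
x' = x̄ + K·y = [-3469/7039, -15167/42234, 550/7039]
P' = (I − K·H)·P̄ = [28353/7039 -12068/7039 15666/7039; -12068/7039 38545/42234 -7380/7039; 15666/7039 -7380/7039 12765/7039]

x' = [-3469/7039, -15167/42234, 550/7039]
P' = [28353/7039 -12068/7039 15666/7039; -12068/7039 38545/42234 -7380/7039; 15666/7039 -7380/7039 12765/7039]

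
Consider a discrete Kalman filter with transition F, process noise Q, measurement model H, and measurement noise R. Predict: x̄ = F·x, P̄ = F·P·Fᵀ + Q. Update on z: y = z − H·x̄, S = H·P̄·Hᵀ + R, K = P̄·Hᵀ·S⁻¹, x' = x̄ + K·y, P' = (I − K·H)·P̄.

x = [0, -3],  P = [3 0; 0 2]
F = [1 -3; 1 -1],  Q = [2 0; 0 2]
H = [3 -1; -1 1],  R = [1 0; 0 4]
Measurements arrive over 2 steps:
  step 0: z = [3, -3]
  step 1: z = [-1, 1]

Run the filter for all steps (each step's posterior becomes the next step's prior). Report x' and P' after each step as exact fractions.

step 0: x' = [411/488, -339/488], P' = [123/244 269/244; 269/244 747/244]
step 1: x' = [1161/116462, 114913/116462], P' = [21250/58231 41666/58231; 41666/58231 115742/58231]

step 0: x̄ = F·x = [9, 3]
step 0: P̄ = F·P·Fᵀ + Q = [23 9; 9 7]
step 0: y = z − H·x̄ = [-21, 3]
step 0: S = H·P̄·Hᵀ + R = [161 -40; -40 16]
step 0: K = P̄·Hᵀ·S⁻¹ = [25/61 73/488; 15/61 239/488]
step 0: x' = x̄ + K·y = [411/488, -339/488]
step 0: P' = (I − K·H)·P̄ = [123/244 269/244; 269/244 747/244]
step 1: x̄ = F·x = [357/122, 375/244]
step 1: P̄ = F·P·Fᵀ + Q = [1430/61 322/61; 322/61 205/61]
step 1: y = z − H·x̄ = [-2011/244, 583/244]
step 1: S = H·P̄·Hᵀ + R = [11204/61 -3207/61; -3207/61 1235/61]
step 1: K = P̄·Hᵀ·S⁻¹ = [22084/58231 5104/58231; 9256/58231 18519/58231]
step 1: x' = x̄ + K·y = [1161/116462, 114913/116462]
step 1: P' = (I − K·H)·P̄ = [21250/58231 41666/58231; 41666/58231 115742/58231]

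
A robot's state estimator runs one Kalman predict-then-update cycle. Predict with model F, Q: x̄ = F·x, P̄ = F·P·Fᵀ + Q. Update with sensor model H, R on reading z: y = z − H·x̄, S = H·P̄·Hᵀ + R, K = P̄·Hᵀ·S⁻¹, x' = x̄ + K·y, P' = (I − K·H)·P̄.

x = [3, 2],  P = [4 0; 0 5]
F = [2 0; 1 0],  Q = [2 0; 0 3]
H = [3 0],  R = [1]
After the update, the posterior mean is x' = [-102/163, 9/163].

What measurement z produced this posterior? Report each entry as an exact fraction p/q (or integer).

x̄ = F·x = [6, 3]
P̄ = F·P·Fᵀ + Q = [18 8; 8 7]
S = H·P̄·Hᵀ + R = [163]
K = P̄·Hᵀ·S⁻¹ = [54/163; 24/163]
x' − x̄ = [-1080/163, -480/163] = K·y
y = (KᵀK)⁻¹·Kᵀ·(x' − x̄) = [-20]
z = y + H·x̄ = [-20] + [18] = [-2]

z = [-2]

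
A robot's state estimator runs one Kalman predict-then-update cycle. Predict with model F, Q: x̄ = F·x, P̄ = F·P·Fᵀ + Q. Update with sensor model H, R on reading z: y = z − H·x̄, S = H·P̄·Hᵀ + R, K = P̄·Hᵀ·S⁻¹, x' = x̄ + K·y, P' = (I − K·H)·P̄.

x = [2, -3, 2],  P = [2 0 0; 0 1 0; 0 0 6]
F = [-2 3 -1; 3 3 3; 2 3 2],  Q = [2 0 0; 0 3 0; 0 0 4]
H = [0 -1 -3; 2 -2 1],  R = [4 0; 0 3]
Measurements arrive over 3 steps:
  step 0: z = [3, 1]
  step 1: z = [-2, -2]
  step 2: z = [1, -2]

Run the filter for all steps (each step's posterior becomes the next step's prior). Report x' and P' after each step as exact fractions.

step 0: x' = [-95835/33956, -103611/33956, -4435/33956], P' = [535733/135824 409809/135824 -117955/135824; 409809/135824 393981/135824 -89031/135824; -117955/135824 -89031/135824 75269/135824]
step 1: x' = [-8628587163/9509396027, 2927575998/9509396027, 4737063224/9509396027], P' = [29635502882/9509396027 22993443000/9509396027 -6426018760/9509396027; 22993443000/9509396027 23441332137/9509396027 -4889926095/9509396027; -6426018760/9509396027 -4889926095/9509396027 4852564901/9509396027]
step 2: x' = [229156663660488/545400788713733, 504953981139879/545400788713733, -329098395626308/545400788713733], P' = [1696054461341714/545400788713733 1316588395926474/545400788713733 -367531041295846/545400788713733; 1316588395926474/545400788713733 1343050260952155/545400788713733 -279896644120209/545400788713733; -367531041295846/545400788713733 -279896644120209/545400788713733 278002227443015/545400788713733]

step 0: x̄ = F·x = [-15, 3, -1]
step 0: P̄ = F·P·Fᵀ + Q = [25 -21 -11; -21 84 57; -11 57 45]
step 0: y = z − H·x̄ = [3, 38]
step 0: S = H·P̄·Hᵀ + R = [835 426; 426 380]
step 0: K = P̄·Hᵀ·S⁻¹ = [-6993/67912 44631/135824; -15861/67912 -19125/135824; -17097/67912 5807/135824]
step 0: x' = x̄ + K·y = [-95835/33956, -103611/33956, -4435/33956]
step 0: P' = (I − K·H)·P̄ = [535733/135824 409809/135824 -117955/135824; 409809/135824 393981/135824 -89031/135824; -117955/135824 -89031/135824 75269/135824]
step 1: x̄ = F·x = [-28682/8489, -611643/33956, -511373/33956]
step 1: P̄ = F·P·Fᵀ + Q = [73771/8489 465615/33956 423249/33956; 465615/33956 13103133/135824 10608051/135824; 423249/33956 10608051/135824 9438829/135824]
step 1: y = z − H·x̄ = [-1106837/16978, -550369/33956]
step 1: S = H·P̄·Hᵀ + R = [40561049/33956 18523569/67912; 18523569/67912 16420277/135824]
step 1: K = P̄·Hᵀ·S⁻¹ = [-928846680/9509396027 2286033668/9509396027; -2192888463/9509396027 -1928568123/9509396027; -2416942152/9509396027 593459857/9509396027]
step 1: x' = x̄ + K·y = [-8628587163/9509396027, 2927575998/9509396027, 4737063224/9509396027]
step 1: P' = (I − K·H)·P̄ = [29635502882/9509396027 22993443000/9509396027 -6426018760/9509396027; 22993443000/9509396027 23441332137/9509396027 -4889926095/9509396027; -6426018760/9509396027 -4889926095/9509396027 4852564901/9509396027]
step 2: x̄ = F·x = [21302839096/9509396027, -2891843823/9509396027, 999680116/9509396027]
step 2: P̄ = F·P·Fᵀ + Q = [81099523246/9509396027 116076218508/9509396027 106611182178/9509396027; 116076218508/9509396027 760087753971/9509396027 612340924386/9509396027; 106611182178/9509396027 612340924386/9509396027 552795897253/9509396027]
step 2: y = z − H·x̄ = [9616592552/9509396027, -68407838008/9509396027]
step 2: S = H·P̄·Hᵀ + R = [9447333959672/9509396027 2051672908029/9509396027; 2051672908029/9509396027 994544477306/9509396027]
step 2: K = P̄·Hᵀ·S⁻¹ = [-53498818009734/545400788713733 130467029844878/545400788713733; -125840082147882/545400788713733 -110940124723857/545400788713733; -138527509552209/545400788713733 34244477697247/545400788713733]
step 2: x' = x̄ + K·y = [229156663660488/545400788713733, 504953981139879/545400788713733, -329098395626308/545400788713733]
step 2: P' = (I − K·H)·P̄ = [1696054461341714/545400788713733 1316588395926474/545400788713733 -367531041295846/545400788713733; 1316588395926474/545400788713733 1343050260952155/545400788713733 -279896644120209/545400788713733; -367531041295846/545400788713733 -279896644120209/545400788713733 278002227443015/545400788713733]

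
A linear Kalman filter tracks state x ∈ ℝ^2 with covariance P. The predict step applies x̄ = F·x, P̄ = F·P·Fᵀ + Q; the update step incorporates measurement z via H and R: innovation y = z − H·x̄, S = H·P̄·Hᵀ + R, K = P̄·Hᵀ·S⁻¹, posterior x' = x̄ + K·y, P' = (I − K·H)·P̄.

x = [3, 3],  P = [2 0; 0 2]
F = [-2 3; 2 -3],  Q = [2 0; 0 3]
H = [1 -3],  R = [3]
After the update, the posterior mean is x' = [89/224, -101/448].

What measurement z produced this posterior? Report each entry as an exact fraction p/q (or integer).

z = [1]

x̄ = F·x = [3, -3]
P̄ = F·P·Fᵀ + Q = [28 -26; -26 29]
S = H·P̄·Hᵀ + R = [448]
K = P̄·Hᵀ·S⁻¹ = [53/224; -113/448]
x' − x̄ = [-583/224, 1243/448] = K·y
y = (KᵀK)⁻¹·Kᵀ·(x' − x̄) = [-11]
z = y + H·x̄ = [-11] + [12] = [1]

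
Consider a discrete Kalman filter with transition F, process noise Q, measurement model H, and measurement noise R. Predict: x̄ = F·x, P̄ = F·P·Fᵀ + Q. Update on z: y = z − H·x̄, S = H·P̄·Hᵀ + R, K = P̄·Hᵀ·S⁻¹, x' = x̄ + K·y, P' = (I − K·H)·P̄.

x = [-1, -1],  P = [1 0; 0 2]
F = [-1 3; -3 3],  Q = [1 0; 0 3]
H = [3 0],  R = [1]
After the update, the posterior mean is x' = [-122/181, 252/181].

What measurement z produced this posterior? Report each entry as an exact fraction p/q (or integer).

x̄ = F·x = [-2, 0]
P̄ = F·P·Fᵀ + Q = [20 21; 21 30]
S = H·P̄·Hᵀ + R = [181]
K = P̄·Hᵀ·S⁻¹ = [60/181; 63/181]
x' − x̄ = [240/181, 252/181] = K·y
y = (KᵀK)⁻¹·Kᵀ·(x' − x̄) = [4]
z = y + H·x̄ = [4] + [-6] = [-2]

z = [-2]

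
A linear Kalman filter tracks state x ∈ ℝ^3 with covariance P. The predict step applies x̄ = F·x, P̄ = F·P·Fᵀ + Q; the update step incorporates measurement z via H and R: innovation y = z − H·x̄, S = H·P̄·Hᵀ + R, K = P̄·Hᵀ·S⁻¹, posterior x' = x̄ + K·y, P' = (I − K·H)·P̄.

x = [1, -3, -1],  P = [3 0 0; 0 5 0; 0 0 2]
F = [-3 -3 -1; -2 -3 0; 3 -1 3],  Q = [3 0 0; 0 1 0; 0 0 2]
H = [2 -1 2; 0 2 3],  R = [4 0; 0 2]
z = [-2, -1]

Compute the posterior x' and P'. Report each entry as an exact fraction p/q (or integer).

x' = [33563/15635, 34214/15635, -28287/15635]
P' = [852589/15635 706982/15635 -474366/15635; 706982/15635 596936/15635 -398048/15635; -474366/15635 -398048/15635 268814/15635]

x̄ = F·x = [7, 7, 3]
P̄ = F·P·Fᵀ + Q = [77 63 -18; 63 58 -3; -18 -3 52]
y = z − H·x̄ = [-15, -24]
S = H·P̄·Hᵀ + R = [194 337; 337 666]
K = P̄·Hᵀ·S⁻¹ = [12366/15635 -4567/15635; 5233/15635 -136/15635; -3264/15635 5173/15635]
x' = x̄ + K·y = [33563/15635, 34214/15635, -28287/15635]
P' = (I − K·H)·P̄ = [852589/15635 706982/15635 -474366/15635; 706982/15635 596936/15635 -398048/15635; -474366/15635 -398048/15635 268814/15635]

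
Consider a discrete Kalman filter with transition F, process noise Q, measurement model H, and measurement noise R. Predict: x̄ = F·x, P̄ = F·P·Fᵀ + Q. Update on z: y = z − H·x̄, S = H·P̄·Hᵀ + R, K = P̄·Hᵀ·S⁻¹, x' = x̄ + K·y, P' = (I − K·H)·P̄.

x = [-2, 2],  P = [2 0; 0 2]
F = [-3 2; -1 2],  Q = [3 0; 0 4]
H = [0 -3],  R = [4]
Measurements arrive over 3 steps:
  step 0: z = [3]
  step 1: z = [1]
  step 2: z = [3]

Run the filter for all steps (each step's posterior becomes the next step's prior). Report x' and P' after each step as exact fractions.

step 0: x̄ = F·x = [10, 6]
step 0: P̄ = F·P·Fᵀ + Q = [29 14; 14 14]
step 0: y = z − H·x̄ = [21]
step 0: S = H·P̄·Hᵀ + R = [130]
step 0: K = P̄·Hᵀ·S⁻¹ = [-21/65; -21/65]
step 0: x' = x̄ + K·y = [209/65, -51/65]
step 0: P' = (I − K·H)·P̄ = [1003/65 28/65; 28/65 28/65]
step 1: x̄ = F·x = [-729/65, -311/65]
step 1: P̄ = F·P·Fᵀ + Q = [8998/65 2897/65; 2897/65 1263/65]
step 1: y = z − H·x̄ = [-868/65]
step 1: S = H·P̄·Hᵀ + R = [11627/65]
step 1: K = P̄·Hᵀ·S⁻¹ = [-8691/11627; -3789/11627]
step 1: x' = x̄ + K·y = [-2049/1661, -719/1661]
step 1: P' = (I − K·H)·P̄ = [447481/11627 11588/11627; 11588/11627 5052/11627]
step 2: x̄ = F·x = [4709/1661, 611/1661]
step 2: P̄ = F·P·Fᵀ + Q = [3943362/11627 181421/1661; 181421/1661 66835/1661]
step 2: y = z − H·x̄ = [6816/1661]
step 2: S = H·P̄·Hᵀ + R = [608159/1661]
step 2: K = P̄·Hᵀ·S⁻¹ = [-544263/608159; -200505/608159]
step 2: x' = x̄ + K·y = [-509257/608159, -599071/608159]
step 2: P' = (I − K·H)·P̄ = [195445875/4257113 725684/608159; 725684/608159 267340/608159]

step 0: x' = [209/65, -51/65], P' = [1003/65 28/65; 28/65 28/65]
step 1: x' = [-2049/1661, -719/1661], P' = [447481/11627 11588/11627; 11588/11627 5052/11627]
step 2: x' = [-509257/608159, -599071/608159], P' = [195445875/4257113 725684/608159; 725684/608159 267340/608159]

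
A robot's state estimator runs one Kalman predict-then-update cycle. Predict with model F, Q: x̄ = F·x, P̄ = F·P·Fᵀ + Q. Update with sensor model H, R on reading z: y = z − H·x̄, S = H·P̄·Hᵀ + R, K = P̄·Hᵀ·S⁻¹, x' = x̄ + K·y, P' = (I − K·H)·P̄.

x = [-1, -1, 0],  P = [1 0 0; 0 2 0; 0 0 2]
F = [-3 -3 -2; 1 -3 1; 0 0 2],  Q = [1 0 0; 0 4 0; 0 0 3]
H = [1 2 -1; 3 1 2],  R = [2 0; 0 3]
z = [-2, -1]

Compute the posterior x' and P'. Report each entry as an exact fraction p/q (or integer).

x' = [2515/6479, -8825/6479, -1971/6479]
P' = [156071/19437 -50800/6479 -50385/6479; -50800/6479 52397/6479 49730/6479; -50385/6479 49730/6479 52187/6479]

x̄ = F·x = [6, 2, 0]
P̄ = F·P·Fᵀ + Q = [36 11 -8; 11 25 4; -8 4 11]
y = z − H·x̄ = [-12, -21]
S = H·P̄·Hᵀ + R = [193 233; 233 382]
K = P̄·Hᵀ·S⁻¹ = [1213/19437 4501/19437; 2132/6479 -181/6479; -1556/6479 983/6479]
x' = x̄ + K·y = [2515/6479, -8825/6479, -1971/6479]
P' = (I − K·H)·P̄ = [156071/19437 -50800/6479 -50385/6479; -50800/6479 52397/6479 49730/6479; -50385/6479 49730/6479 52187/6479]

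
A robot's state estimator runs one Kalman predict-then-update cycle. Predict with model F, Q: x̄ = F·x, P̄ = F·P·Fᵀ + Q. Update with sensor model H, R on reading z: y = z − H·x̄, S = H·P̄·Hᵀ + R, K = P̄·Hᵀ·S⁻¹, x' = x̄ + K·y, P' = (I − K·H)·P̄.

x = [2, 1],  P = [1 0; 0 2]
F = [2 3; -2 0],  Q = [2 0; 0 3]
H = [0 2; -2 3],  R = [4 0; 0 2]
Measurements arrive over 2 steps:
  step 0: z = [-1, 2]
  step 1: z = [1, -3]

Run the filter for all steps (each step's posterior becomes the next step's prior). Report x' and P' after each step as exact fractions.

step 0: x̄ = F·x = [7, -4]
step 0: P̄ = F·P·Fᵀ + Q = [24 -4; -4 7]
step 0: y = z − H·x̄ = [7, 28]
step 0: S = H·P̄·Hᵀ + R = [32 58; 58 209]
step 0: K = P̄·Hᵀ·S⁻¹ = [452/831 -364/831; 311/831 29/831]
step 0: x' = x̄ + K·y = [-1211/831, -335/831]
step 0: P' = (I − K·H)·P̄ = [1720/831 904/831; 904/831 622/831]
step 1: x̄ = F·x = [-3427/831, 2422/831]
step 1: P̄ = F·P·Fᵀ + Q = [24988/831 -12304/831; -12304/831 9373/831]
step 1: y = z − H·x̄ = [-4013/831, -16613/831]
step 1: S = H·P̄·Hᵀ + R = [40816/831 105454/831; 105454/831 333619/831]
step 1: K = P̄·Hᵀ·S⁻¹ = [286700/751037 -286224/751037; 208709/751037 52727/751037]
step 1: x' = x̄ + K·y = [177189/107291, 18138/107291]
step 1: P' = (I − K·H)·P̄ = [1146324/751037 573400/751037; 573400/751037 417418/751037]

step 0: x' = [-1211/831, -335/831], P' = [1720/831 904/831; 904/831 622/831]
step 1: x' = [177189/107291, 18138/107291], P' = [1146324/751037 573400/751037; 573400/751037 417418/751037]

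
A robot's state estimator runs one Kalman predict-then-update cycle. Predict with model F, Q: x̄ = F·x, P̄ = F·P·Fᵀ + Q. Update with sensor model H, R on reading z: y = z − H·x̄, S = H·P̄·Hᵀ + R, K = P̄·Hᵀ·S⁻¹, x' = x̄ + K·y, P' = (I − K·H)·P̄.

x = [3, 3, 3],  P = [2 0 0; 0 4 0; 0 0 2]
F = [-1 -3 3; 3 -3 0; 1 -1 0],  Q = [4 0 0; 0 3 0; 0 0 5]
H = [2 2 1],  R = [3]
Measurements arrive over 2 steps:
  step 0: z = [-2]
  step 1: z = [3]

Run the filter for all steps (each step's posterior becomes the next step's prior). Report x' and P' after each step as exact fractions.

step 0: x' = [-871/417, 128/139, 134/417], P' = [6970/417 -1910/139 -2195/417; -1910/139 1779/139 358/139; -2195/417 358/139 4685/834]
step 1: x' = [3976555/1621201, -1349259/1621201, -18277/70487], P' = [182458053/3242402 -77812443/1621201 -1147188/70487; -77812443/1621201 68846025/1621201 853485/70487; -1147188/70487 853485/70487 612168/70487]

step 0: x̄ = F·x = [-3, 0, 0]
step 0: P̄ = F·P·Fᵀ + Q = [60 30 10; 30 57 18; 10 18 11]
step 0: y = z − H·x̄ = [4]
step 0: S = H·P̄·Hᵀ + R = [834]
step 0: K = P̄·Hᵀ·S⁻¹ = [95/417; 32/139; 67/834]
step 0: x' = x̄ + K·y = [-871/417, 128/139, 134/417]
step 0: P' = (I − K·H)·P̄ = [6970/417 -1910/139 -2195/417; -1910/139 1779/139 358/139; -2195/417 358/139 4685/834]
step 1: x̄ = F·x = [121/417, -1255/139, -1255/417]
step 1: P̄ = F·P·Fᵀ + Q = [74423/834 10694/139 10694/417; 10694/139 71718/139 23767/139; 10694/417 23767/139 25852/417]
step 1: y = z − H·x̄ = [9794/417]
step 1: S = H·P̄·Hᵀ + R = [1621201/417]
step 1: K = P̄·Hᵀ·S⁻¹ = [149281/1621201; 565773/1621201; 8254/70487]
step 1: x' = x̄ + K·y = [3976555/1621201, -1349259/1621201, -18277/70487]
step 1: P' = (I − K·H)·P̄ = [182458053/3242402 -77812443/1621201 -1147188/70487; -77812443/1621201 68846025/1621201 853485/70487; -1147188/70487 853485/70487 612168/70487]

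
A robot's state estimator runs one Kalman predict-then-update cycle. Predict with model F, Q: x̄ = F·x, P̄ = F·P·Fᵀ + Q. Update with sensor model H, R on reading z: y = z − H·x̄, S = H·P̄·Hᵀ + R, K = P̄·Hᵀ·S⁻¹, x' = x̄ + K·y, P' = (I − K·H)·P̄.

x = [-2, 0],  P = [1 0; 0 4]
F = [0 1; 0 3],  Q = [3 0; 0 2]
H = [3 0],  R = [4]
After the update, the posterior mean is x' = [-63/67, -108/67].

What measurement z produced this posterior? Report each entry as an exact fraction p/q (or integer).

x̄ = F·x = [0, 0]
P̄ = F·P·Fᵀ + Q = [7 12; 12 38]
S = H·P̄·Hᵀ + R = [67]
K = P̄·Hᵀ·S⁻¹ = [21/67; 36/67]
x' − x̄ = [-63/67, -108/67] = K·y
y = (KᵀK)⁻¹·Kᵀ·(x' − x̄) = [-3]
z = y + H·x̄ = [-3] + [0] = [-3]

z = [-3]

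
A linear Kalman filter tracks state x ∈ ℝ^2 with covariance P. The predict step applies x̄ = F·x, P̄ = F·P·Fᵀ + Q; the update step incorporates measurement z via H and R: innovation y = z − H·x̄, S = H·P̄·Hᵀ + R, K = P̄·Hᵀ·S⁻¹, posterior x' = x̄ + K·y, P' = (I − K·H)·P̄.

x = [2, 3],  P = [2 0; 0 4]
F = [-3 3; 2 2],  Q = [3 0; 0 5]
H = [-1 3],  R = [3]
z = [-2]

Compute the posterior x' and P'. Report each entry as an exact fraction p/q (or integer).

x' = [452/83, 105/83]
P' = [4584/83 1521/83; 1521/83 532/83]

x̄ = F·x = [3, 10]
P̄ = F·P·Fᵀ + Q = [57 12; 12 29]
y = z − H·x̄ = [-29]
S = H·P̄·Hᵀ + R = [249]
K = P̄·Hᵀ·S⁻¹ = [-7/83; 25/83]
x' = x̄ + K·y = [452/83, 105/83]
P' = (I − K·H)·P̄ = [4584/83 1521/83; 1521/83 532/83]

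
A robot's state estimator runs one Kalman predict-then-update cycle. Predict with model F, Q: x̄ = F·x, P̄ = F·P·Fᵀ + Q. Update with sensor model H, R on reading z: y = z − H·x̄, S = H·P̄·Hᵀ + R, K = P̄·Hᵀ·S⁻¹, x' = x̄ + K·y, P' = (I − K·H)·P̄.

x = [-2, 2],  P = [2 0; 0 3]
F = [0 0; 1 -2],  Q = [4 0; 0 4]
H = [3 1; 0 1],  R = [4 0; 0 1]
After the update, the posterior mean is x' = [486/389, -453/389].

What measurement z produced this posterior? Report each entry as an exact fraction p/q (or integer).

x̄ = F·x = [0, -6]
P̄ = F·P·Fᵀ + Q = [4 0; 0 18]
S = H·P̄·Hᵀ + R = [58 18; 18 19]
K = P̄·Hᵀ·S⁻¹ = [114/389 -108/389; 9/389 360/389]
x' − x̄ = [486/389, 1881/389] = K·y
y = (KᵀK)⁻¹·Kᵀ·(x' − x̄) = [9, 5]
z = y + H·x̄ = [9, 5] + [-6, -6] = [3, -1]

z = [3, -1]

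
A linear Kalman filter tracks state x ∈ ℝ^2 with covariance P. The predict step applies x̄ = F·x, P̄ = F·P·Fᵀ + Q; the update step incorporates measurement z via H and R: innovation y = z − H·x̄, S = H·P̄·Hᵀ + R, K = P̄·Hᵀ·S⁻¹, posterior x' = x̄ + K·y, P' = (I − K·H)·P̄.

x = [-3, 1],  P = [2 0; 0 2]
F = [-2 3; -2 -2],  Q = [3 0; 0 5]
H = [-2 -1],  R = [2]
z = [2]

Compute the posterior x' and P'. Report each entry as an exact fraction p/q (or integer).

x' = [-63/41, 60/41]
P' = [217/41 -398/41; -398/41 2414/123]

x̄ = F·x = [9, 4]
P̄ = F·P·Fᵀ + Q = [29 -4; -4 21]
y = z − H·x̄ = [24]
S = H·P̄·Hᵀ + R = [123]
K = P̄·Hᵀ·S⁻¹ = [-18/41; -13/123]
x' = x̄ + K·y = [-63/41, 60/41]
P' = (I − K·H)·P̄ = [217/41 -398/41; -398/41 2414/123]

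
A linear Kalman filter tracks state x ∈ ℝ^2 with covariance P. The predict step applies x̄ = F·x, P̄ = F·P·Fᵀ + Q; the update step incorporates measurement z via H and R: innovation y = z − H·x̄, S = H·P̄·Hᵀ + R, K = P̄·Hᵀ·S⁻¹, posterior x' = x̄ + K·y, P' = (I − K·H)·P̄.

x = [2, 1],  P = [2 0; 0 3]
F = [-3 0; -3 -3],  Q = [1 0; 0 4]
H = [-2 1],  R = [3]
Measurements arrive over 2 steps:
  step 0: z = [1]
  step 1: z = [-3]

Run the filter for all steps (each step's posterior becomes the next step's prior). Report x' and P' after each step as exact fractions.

step 0: x' = [-37/7, -265/28], P' = [83/7 317/14; 317/14 2575/56]
step 1: x' = [27384/6943, 279/53], P' = [241700/6943 3812/53; 3812/53 8023/53]

step 0: x̄ = F·x = [-6, -9]
step 0: P̄ = F·P·Fᵀ + Q = [19 18; 18 49]
step 0: y = z − H·x̄ = [-2]
step 0: S = H·P̄·Hᵀ + R = [56]
step 0: K = P̄·Hᵀ·S⁻¹ = [-5/14; 13/56]
step 0: x' = x̄ + K·y = [-37/7, -265/28]
step 0: P' = (I − K·H)·P̄ = [83/7 317/14; 317/14 2575/56]
step 1: x̄ = F·x = [111/7, 177/4]
step 1: P̄ = F·P·Fᵀ + Q = [754/7 621/2; 621/2 7457/8]
step 1: y = z − H·x̄ = [-435/28]
step 1: S = H·P̄·Hᵀ + R = [6943/56]
step 1: K = P̄·Hᵀ·S⁻¹ = [5324/6943; 133/53]
step 1: x' = x̄ + K·y = [27384/6943, 279/53]
step 1: P' = (I − K·H)·P̄ = [241700/6943 3812/53; 3812/53 8023/53]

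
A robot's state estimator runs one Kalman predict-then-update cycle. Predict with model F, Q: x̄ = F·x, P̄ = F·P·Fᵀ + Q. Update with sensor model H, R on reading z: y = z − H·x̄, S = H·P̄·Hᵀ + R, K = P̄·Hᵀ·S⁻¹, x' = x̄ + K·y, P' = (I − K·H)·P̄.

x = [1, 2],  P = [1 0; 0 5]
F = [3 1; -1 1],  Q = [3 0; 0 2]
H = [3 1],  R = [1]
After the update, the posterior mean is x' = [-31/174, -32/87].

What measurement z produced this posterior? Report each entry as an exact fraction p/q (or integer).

x̄ = F·x = [5, 1]
P̄ = F·P·Fᵀ + Q = [17 2; 2 8]
S = H·P̄·Hᵀ + R = [174]
K = P̄·Hᵀ·S⁻¹ = [53/174; 7/87]
x' − x̄ = [-901/174, -119/87] = K·y
y = (KᵀK)⁻¹·Kᵀ·(x' − x̄) = [-17]
z = y + H·x̄ = [-17] + [16] = [-1]

z = [-1]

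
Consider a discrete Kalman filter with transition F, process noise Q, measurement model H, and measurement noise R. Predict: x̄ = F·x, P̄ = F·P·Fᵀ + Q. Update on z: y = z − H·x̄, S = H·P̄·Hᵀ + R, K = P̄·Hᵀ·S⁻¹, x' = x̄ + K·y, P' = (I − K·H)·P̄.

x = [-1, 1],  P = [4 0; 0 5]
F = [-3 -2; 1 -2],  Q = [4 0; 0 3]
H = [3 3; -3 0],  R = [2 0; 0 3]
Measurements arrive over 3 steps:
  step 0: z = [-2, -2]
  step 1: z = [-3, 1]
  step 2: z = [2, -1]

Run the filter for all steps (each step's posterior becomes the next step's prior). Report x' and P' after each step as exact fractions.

step 0: x̄ = F·x = [1, -3]
step 0: P̄ = F·P·Fᵀ + Q = [60 8; 8 27]
step 0: y = z − H·x̄ = [4, 1]
step 0: S = H·P̄·Hᵀ + R = [929 -612; -612 543]
step 0: K = P̄·Hᵀ·S⁻¹ = [204/43301 -14124/43301; 14109/43301 13988/43301]
step 0: x' = x̄ + K·y = [29993/43301, -59479/43301]
step 0: P' = (I − K·H)·P̄ = [14124/43301 -13988/43301; -13988/43301 23394/43301]
step 1: x̄ = F·x = [28979/43301, 148951/43301]
step 1: P̄ = F·P·Fᵀ + Q = [226040/43301 -4748/43301; -4748/43301 293555/43301]
step 1: y = z − H·x̄ = [-663693/43301, 130238/43301]
step 1: S = H·P̄·Hᵀ + R = [4677493/43301 -1991628/43301; -1991628/43301 2164263/43301]
step 1: K = P̄·Hᵀ·S⁻¹ = [663876/47394925 -14239144/47394925; 2930697/9478985 2759312/9478985]
step 1: x' = x̄ + K·y = [-4256853/9478985, -802806/1895797]
step 1: P' = (I − K·H)·P̄ = [14239144/47394925 -2759312/9478985; -2759312/9478985 942622/1895797]
step 2: x̄ = F·x = [20798619/9478985, 3771207/9478985]
step 2: P̄ = F·P·Fᵀ + Q = [246435476/47394925 -3641472/47394925; -3641472/47394925 305872359/47394925]
step 2: y = z − H·x̄ = [-54751508/9478985, 52916872/9478985]
step 2: S = H·P̄·Hᵀ + R = [5000013869/47394925 -2185146036/47394925; -2185146036/47394925 2360104059/47394925]
step 2: K = P̄·Hᵀ·S⁻¹ = [728382012/49412391929 -14804126020/49412391929; 15217947729/49412391929 14318538012/49412391929]
step 2: x' = x̄ + K·y = [21567863899/49412391929, 11692287171/49412391929]
step 2: P' = (I − K·H)·P̄ = [14804126020/49412391929 -14318538012/49412391929; -14318538012/49412391929 24463836498/49412391929]

step 0: x' = [29993/43301, -59479/43301], P' = [14124/43301 -13988/43301; -13988/43301 23394/43301]
step 1: x' = [-4256853/9478985, -802806/1895797], P' = [14239144/47394925 -2759312/9478985; -2759312/9478985 942622/1895797]
step 2: x' = [21567863899/49412391929, 11692287171/49412391929], P' = [14804126020/49412391929 -14318538012/49412391929; -14318538012/49412391929 24463836498/49412391929]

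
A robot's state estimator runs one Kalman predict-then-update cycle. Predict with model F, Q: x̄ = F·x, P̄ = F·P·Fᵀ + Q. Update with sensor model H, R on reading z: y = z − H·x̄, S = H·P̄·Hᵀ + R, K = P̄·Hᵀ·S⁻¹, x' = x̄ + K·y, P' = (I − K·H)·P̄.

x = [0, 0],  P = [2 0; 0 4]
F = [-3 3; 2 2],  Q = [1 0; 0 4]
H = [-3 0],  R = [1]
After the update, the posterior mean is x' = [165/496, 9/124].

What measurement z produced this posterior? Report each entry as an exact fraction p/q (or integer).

x̄ = F·x = [0, 0]
P̄ = F·P·Fᵀ + Q = [55 12; 12 28]
S = H·P̄·Hᵀ + R = [496]
K = P̄·Hᵀ·S⁻¹ = [-165/496; -9/124]
x' − x̄ = [165/496, 9/124] = K·y
y = (KᵀK)⁻¹·Kᵀ·(x' − x̄) = [-1]
z = y + H·x̄ = [-1] + [0] = [-1]

z = [-1]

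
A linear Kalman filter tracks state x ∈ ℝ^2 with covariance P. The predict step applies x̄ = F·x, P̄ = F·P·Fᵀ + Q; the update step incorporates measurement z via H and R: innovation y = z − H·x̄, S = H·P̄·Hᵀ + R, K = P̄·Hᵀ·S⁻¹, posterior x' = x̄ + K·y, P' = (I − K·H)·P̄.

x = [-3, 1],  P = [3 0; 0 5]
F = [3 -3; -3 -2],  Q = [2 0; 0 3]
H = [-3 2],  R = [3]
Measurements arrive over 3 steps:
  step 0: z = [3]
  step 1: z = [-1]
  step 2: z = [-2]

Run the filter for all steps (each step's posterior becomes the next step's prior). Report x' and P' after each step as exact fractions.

step 0: x' = [156/833, 222/119], P' = [14986/833 3165/119; 3165/119 681/17]
step 1: x' = [-1902173/303438, -3001847/303438], P' = [1645605/101146 2493307/101146; 2493307/101146 3852961/101146]
step 2: x' = [122271227/47963459, 277951881/95926918], P' = [827750542/47963459 1254484491/47963459; 1254484491/47963459 3873747117/95926918]

step 0: x̄ = F·x = [-12, 7]
step 0: P̄ = F·P·Fᵀ + Q = [74 3; 3 50]
step 0: y = z − H·x̄ = [-47]
step 0: S = H·P̄·Hᵀ + R = [833]
step 0: K = P̄·Hᵀ·S⁻¹ = [-216/833; 13/119]
step 0: x' = x̄ + K·y = [156/833, 222/119]
step 0: P' = (I − K·H)·P̄ = [14986/833 3165/119; 3165/119 681/17]
step 1: x̄ = F·x = [-4194/833, -3576/833]
step 1: P̄ = F·P·Fᵀ + Q = [38071/833 131805/833; 131805/833 536709/833]
step 1: y = z − H·x̄ = [-6263/833]
step 1: S = H·P̄·Hᵀ + R = [910314/833]
step 1: K = P̄·Hᵀ·S⁻¹ = [49799/303438; 226001/303438]
step 1: x' = x̄ + K·y = [-1902173/303438, -3001847/303438]
step 1: P' = (I − K·H)·P̄ = [1645605/101146 2493307/101146; 2493307/101146 3852961/101146]
step 2: x̄ = F·x = [549837/50573, 11710213/303438]
step 2: P̄ = F·P·Fᵀ + Q = [2404930/50573 7893621/50573; 7893621/50573 60445411/101146]
step 2: y = z − H·x̄ = [-7065118/151719]
step 2: S = H·P̄·Hᵀ + R = [47963459/50573]
step 2: K = P̄·Hᵀ·S⁻¹ = [8572452/47963459; 36764548/47963459]
step 2: x' = x̄ + K·y = [122271227/47963459, 277951881/95926918]
step 2: P' = (I − K·H)·P̄ = [827750542/47963459 1254484491/47963459; 1254484491/47963459 3873747117/95926918]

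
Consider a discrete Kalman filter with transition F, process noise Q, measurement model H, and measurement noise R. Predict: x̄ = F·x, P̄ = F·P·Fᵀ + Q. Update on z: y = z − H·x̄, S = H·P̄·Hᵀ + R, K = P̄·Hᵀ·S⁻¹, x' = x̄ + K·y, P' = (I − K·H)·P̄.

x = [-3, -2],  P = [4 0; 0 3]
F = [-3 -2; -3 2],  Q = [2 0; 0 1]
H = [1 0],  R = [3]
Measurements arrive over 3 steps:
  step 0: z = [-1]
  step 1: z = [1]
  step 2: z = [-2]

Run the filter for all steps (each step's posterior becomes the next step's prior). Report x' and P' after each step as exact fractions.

step 0: x̄ = F·x = [13, 5]
step 0: P̄ = F·P·Fᵀ + Q = [50 24; 24 49]
step 0: y = z − H·x̄ = [-14]
step 0: S = H·P̄·Hᵀ + R = [53]
step 0: K = P̄·Hᵀ·S⁻¹ = [50/53; 24/53]
step 0: x' = x̄ + K·y = [-11/53, -71/53]
step 0: P' = (I − K·H)·P̄ = [150/53 72/53; 72/53 2021/53]
step 1: x̄ = F·x = [175/53, -109/53]
step 1: P̄ = F·P·Fᵀ + Q = [10404/53 -6734/53; -6734/53 8623/53]
step 1: y = z − H·x̄ = [-122/53]
step 1: S = H·P̄·Hᵀ + R = [10563/53]
step 1: K = P̄·Hᵀ·S⁻¹ = [3468/3521; -962/1509]
step 1: x' = x̄ + K·y = [3643/3521, -889/1509]
step 1: P' = (I − K·H)·P̄ = [10404/3521 -962/503; -962/503 123283/1509]
step 2: x̄ = F·x = [-20341/10563, -45233/10563]
step 2: P̄ = F·P·Fᵀ + Q = [3511534/10563 -3171016/10563; -3171016/10563 3985819/10563]
step 2: y = z − H·x̄ = [-785/10563]
step 2: S = H·P̄·Hᵀ + R = [3543223/10563]
step 2: K = P̄·Hᵀ·S⁻¹ = [3511534/3543223; -3171016/3543223]
step 2: x' = x̄ + K·y = [-7084091/3543223, -14937173/3543223]
step 2: P' = (I − K·H)·P̄ = [10534602/3543223 -9513048/3543223; -9513048/3543223 385051887/3543223]

step 0: x' = [-11/53, -71/53], P' = [150/53 72/53; 72/53 2021/53]
step 1: x' = [3643/3521, -889/1509], P' = [10404/3521 -962/503; -962/503 123283/1509]
step 2: x' = [-7084091/3543223, -14937173/3543223], P' = [10534602/3543223 -9513048/3543223; -9513048/3543223 385051887/3543223]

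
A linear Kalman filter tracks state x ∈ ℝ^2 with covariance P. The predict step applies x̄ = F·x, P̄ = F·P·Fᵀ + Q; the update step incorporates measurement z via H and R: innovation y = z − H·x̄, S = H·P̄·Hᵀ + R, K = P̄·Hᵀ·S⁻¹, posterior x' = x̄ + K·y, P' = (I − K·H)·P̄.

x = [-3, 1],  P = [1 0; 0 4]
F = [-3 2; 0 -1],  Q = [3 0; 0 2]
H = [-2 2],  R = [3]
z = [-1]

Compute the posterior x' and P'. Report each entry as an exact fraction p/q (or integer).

x' = [577/203, 63/29]
P' = [500/203 56/29; 56/29 62/29]

x̄ = F·x = [11, -1]
P̄ = F·P·Fᵀ + Q = [28 -8; -8 6]
y = z − H·x̄ = [23]
S = H·P̄·Hᵀ + R = [203]
K = P̄·Hᵀ·S⁻¹ = [-72/203; 4/29]
x' = x̄ + K·y = [577/203, 63/29]
P' = (I − K·H)·P̄ = [500/203 56/29; 56/29 62/29]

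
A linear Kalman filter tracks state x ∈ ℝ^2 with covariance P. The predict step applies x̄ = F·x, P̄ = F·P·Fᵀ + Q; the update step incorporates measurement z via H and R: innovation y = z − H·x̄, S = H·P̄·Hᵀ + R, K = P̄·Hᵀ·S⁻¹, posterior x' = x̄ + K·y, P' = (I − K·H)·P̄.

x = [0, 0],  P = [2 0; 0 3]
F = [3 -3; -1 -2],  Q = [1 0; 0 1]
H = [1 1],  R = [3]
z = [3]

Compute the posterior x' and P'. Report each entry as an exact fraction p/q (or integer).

x' = [87/44, 81/88]
P' = [171/22 -255/44; -255/44 591/88]

x̄ = F·x = [0, 0]
P̄ = F·P·Fᵀ + Q = [46 12; 12 15]
y = z − H·x̄ = [3]
S = H·P̄·Hᵀ + R = [88]
K = P̄·Hᵀ·S⁻¹ = [29/44; 27/88]
x' = x̄ + K·y = [87/44, 81/88]
P' = (I − K·H)·P̄ = [171/22 -255/44; -255/44 591/88]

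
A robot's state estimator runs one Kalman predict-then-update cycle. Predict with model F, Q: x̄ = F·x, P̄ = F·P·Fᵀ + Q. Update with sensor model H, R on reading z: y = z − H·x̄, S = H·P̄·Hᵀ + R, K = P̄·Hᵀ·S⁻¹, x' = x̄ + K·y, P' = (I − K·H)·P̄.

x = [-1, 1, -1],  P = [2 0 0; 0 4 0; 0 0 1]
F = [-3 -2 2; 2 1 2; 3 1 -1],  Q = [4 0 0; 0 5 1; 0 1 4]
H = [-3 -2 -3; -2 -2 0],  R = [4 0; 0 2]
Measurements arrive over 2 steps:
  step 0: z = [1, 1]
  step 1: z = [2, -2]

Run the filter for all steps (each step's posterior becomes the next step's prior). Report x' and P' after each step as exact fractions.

step 0: x' = [463/1051, -1008/1051, -208/1051], P' = [92718/7357 -88190/7357 -36482/7357; -88190/7357 87244/7357 32650/7357; -36482/7357 32650/7357 18682/7357]
step 1: x' = [18569654/10176931, -68088555/81415448, -4577893/2394572], P' = [43555882/10176931 -77645753/20353862 -1144873/598643; -77645753/20353862 626110317/162830896 6834759/4789144; -1144873/598643 6834759/4789144 3484717/2394572]

step 0: x̄ = F·x = [-1, -3, -1]
step 0: P̄ = F·P·Fᵀ + Q = [42 -16 -28; -16 21 15; -28 15 27]
step 0: y = z − H·x̄ = [-11, -7]
step 0: S = H·P̄·Hᵀ + R = [193 98; 98 126]
step 0: K = P̄·Hᵀ·S⁻¹ = [274/1051 -4528/7357; -281/1051 946/7357; -425/1051 3832/7357]
step 0: x' = x̄ + K·y = [463/1051, -1008/1051, -208/1051]
step 0: P' = (I − K·H)·P̄ = [92718/7357 -88190/7357 -36482/7357; -88190/7357 87244/7357 32650/7357; -36482/7357 32650/7357 18682/7357]
step 1: x̄ = F·x = [211/1051, -498/1051, 589/1051]
step 1: P̄ = F·P·Fᵀ + Q = [405898/7357 -31074/7357 -450342/7357; -31074/7357 55613/7357 59317/7357; -450342/7357 59317/7357 594268/7357]
step 1: y = z − H·x̄ = [3506/1051, -2676/1051]
step 1: S = H·P̄·Hᵀ + R = [1486134/7357 950/7357; 950/7357 1612166/7357]
step 1: K = P̄·Hᵀ·S⁻¹ = [2683315/20353862 -9466011/20353862; -21466995/162830896 -4944293/162830896; -1775217/4789144 2324225/4789144]
step 1: x' = x̄ + K·y = [18569654/10176931, -68088555/81415448, -4577893/2394572]
step 1: P' = (I − K·H)·P̄ = [43555882/10176931 -77645753/20353862 -1144873/598643; -77645753/20353862 626110317/162830896 6834759/4789144; -1144873/598643 6834759/4789144 3484717/2394572]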